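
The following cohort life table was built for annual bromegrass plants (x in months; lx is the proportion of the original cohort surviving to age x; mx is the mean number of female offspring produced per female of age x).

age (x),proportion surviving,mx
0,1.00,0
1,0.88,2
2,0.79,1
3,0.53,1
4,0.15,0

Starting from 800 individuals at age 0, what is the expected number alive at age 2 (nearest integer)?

632

Expected survivors = N0 · l_2 = 800 × 0.79 = 632 → 632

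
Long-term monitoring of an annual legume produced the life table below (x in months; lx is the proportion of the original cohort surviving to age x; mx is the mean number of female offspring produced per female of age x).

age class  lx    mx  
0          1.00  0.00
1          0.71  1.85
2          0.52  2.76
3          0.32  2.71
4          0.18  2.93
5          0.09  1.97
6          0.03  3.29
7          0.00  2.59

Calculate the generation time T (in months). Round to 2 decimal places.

2.35

lx·mx: 0, 1.3135, 1.4352, 0.8672, 0.5274, 0.1773, 0.0987, 0 → R0 = 4.4193
x·lx·mx: 0, 1.3135, 2.8704, 2.6016, 2.1096, 0.8865, 0.5922, 0 → Σ = 10.3738
T = 10.3738 / 4.4193 = 2.347385… → 2.35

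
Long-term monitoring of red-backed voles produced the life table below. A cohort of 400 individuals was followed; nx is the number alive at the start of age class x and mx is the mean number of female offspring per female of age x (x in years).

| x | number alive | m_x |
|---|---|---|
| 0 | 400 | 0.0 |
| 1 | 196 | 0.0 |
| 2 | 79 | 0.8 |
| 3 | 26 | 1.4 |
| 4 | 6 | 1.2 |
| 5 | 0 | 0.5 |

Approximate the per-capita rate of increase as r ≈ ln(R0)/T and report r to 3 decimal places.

-0.533

lx = nx/n0 = nx/400: 1, 0.49, 0.1975, 0.065, 0.015, 0
R0 = Σ lx·mx = 0 + 0 + 0.158 + 0.091 + 0.018 + 0 = 0.267
Σ x·lx·mx = 0.661; T = 0.661/0.267 = 2.47566…
r ≈ ln(R0)/T = ln(0.267)/2.47566… = -0.5334… → -0.533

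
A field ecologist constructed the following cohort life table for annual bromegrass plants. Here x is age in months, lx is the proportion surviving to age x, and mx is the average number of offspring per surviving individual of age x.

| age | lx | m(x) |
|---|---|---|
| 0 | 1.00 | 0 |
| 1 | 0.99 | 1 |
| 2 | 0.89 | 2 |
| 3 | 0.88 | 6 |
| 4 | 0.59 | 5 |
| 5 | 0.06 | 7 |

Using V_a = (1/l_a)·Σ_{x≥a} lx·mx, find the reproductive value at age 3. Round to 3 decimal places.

lx·mx for x ≥ 3: 5.28, 2.95, 0.42 → sum = 8.65
V_3 = 8.65 / l_3 = 8.65 / 0.88 = 9.829545… → 9.830

9.830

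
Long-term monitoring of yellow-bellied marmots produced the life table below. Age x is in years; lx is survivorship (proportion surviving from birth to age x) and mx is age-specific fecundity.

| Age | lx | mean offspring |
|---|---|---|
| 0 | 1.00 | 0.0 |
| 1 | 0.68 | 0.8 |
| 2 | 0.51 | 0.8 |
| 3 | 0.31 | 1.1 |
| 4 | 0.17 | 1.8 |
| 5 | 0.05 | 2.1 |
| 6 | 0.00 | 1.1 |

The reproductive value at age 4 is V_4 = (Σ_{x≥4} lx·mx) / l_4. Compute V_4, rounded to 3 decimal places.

lx·mx for x ≥ 4: 0.306, 0.105, 0 → sum = 0.411
V_4 = 0.411 / l_4 = 0.411 / 0.17 = 2.417647… → 2.418

2.418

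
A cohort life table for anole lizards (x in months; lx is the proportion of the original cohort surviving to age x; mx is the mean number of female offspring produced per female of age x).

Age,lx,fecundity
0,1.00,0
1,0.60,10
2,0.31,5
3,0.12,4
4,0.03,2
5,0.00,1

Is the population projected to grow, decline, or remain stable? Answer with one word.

growing

R0 = Σ lx·mx = 0 + 6 + 1.55 + 0.48 + 0.06 + 0 = 8.09
R0 > 1, so the population is growing.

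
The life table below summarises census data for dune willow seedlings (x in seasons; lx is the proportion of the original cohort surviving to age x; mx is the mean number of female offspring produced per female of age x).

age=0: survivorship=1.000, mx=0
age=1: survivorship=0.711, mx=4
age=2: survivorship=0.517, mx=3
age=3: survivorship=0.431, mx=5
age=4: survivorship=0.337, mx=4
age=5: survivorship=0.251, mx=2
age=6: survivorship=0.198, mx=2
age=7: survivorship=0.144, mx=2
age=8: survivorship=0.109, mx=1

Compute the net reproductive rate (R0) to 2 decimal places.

lx·mx by age: 0, 2.844, 1.551, 2.155, 1.348, 0.502, 0.396, 0.288, 0.109
R0 = Σ lx·mx = 9.193 → 9.19

9.19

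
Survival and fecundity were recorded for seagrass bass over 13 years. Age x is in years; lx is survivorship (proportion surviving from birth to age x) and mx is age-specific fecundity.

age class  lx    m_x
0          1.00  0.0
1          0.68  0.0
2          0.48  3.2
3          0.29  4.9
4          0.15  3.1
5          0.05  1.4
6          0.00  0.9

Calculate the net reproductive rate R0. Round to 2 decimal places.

lx·mx by age: 0, 0, 1.536, 1.421, 0.465, 0.07, 0
R0 = Σ lx·mx = 3.492 → 3.49

3.49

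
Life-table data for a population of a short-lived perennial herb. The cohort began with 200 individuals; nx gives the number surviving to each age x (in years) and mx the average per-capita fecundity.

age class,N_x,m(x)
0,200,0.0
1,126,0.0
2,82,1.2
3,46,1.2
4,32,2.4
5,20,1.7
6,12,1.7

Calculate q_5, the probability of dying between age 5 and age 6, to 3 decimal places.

0.400

lx = nx/n0 = nx/200: 1, 0.63, 0.41, 0.23, 0.16, 0.1, 0.06
q_5 = (l_5 − l_6) / l_5 = (0.1 − 0.06) / 0.1
     = 0.04 / 0.1 = 0.4 → 0.400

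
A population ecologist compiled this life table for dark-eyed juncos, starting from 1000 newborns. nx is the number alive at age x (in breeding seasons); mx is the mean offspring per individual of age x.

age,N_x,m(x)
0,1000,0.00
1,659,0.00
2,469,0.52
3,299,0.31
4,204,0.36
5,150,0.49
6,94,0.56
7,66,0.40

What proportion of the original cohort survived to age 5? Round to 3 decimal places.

0.150

l_5 = n_5/n_0 = 150/1000 = 0.15 → 0.150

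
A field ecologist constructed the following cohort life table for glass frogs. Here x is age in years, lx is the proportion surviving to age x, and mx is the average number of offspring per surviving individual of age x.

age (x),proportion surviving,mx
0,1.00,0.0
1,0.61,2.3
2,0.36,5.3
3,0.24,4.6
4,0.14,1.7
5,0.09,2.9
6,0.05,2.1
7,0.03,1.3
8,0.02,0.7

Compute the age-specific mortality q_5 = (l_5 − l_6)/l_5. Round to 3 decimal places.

0.444

q_5 = (l_5 − l_6) / l_5 = (0.09 − 0.05) / 0.09
     = 0.04 / 0.09 = 0.444444… → 0.444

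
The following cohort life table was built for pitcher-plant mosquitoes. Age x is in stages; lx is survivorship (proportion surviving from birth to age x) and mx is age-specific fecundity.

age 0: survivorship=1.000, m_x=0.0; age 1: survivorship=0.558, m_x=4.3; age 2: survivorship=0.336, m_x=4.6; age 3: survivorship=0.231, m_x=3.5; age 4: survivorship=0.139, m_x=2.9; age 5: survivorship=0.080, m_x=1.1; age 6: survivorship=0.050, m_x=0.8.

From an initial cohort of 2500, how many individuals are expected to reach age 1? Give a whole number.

Expected survivors = N0 · l_1 = 2500 × 0.558 = 1395 → 1395

1395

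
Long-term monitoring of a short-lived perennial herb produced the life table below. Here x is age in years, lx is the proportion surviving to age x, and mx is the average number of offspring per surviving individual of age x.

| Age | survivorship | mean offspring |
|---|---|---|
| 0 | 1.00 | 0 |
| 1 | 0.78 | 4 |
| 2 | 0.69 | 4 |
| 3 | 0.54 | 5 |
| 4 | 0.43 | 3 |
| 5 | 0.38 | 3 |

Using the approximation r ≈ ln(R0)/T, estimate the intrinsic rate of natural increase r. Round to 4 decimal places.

R0 = Σ lx·mx = 0 + 3.12 + 2.76 + 2.7 + 1.29 + 1.14 = 11.01
Σ x·lx·mx = 27.6; T = 27.6/11.01 = 2.50681…
r ≈ ln(R0)/T = ln(11.01)/2.50681… = 0.956914… → 0.9569

0.9569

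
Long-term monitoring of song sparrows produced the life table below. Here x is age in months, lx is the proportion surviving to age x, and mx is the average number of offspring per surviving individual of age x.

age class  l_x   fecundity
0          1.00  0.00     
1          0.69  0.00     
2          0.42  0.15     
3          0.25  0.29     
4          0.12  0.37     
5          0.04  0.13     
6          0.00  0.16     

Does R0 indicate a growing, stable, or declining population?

R0 = Σ lx·mx = 0 + 0 + 0.063 + 0.0725 + 0.0444 + 0.0052 + 0 = 0.1851
R0 < 1, so the population is declining.

declining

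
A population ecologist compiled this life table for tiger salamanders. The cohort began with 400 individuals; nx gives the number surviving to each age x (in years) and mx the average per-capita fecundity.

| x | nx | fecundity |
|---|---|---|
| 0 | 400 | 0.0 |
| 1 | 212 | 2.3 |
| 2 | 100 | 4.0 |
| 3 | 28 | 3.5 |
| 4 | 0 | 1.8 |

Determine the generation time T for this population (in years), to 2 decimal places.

1.60

lx = nx/n0 = nx/400: 1, 0.53, 0.25, 0.07, 0
lx·mx: 0, 1.219, 1, 0.245, 0 → R0 = 2.464
x·lx·mx: 0, 1.219, 2, 0.735, 0 → Σ = 3.954
T = 3.954 / 2.464 = 1.604708… → 1.60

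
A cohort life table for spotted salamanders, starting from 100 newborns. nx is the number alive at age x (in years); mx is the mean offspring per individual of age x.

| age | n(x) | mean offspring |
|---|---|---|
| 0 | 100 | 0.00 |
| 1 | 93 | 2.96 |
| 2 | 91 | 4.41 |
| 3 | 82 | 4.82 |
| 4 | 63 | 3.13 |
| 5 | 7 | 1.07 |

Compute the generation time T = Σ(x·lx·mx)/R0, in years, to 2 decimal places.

lx = nx/n0 = nx/100: 1, 0.93, 0.91, 0.82, 0.63, 0.07
lx·mx: 0, 2.7528, 4.0131, 3.9524, 1.9719, 0.0749 → R0 = 12.7651
x·lx·mx: 0, 2.7528, 8.0262, 11.8572, 7.8876, 0.3745 → Σ = 30.8983
T = 30.8983 / 12.7651 = 2.420529… → 2.42

2.42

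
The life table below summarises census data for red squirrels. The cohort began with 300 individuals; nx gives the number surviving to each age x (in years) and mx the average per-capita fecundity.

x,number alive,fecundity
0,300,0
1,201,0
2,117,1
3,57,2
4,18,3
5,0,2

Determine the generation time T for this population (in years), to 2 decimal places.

2.78

lx = nx/n0 = nx/300: 1, 0.67, 0.39, 0.19, 0.06, 0
lx·mx: 0, 0, 0.39, 0.38, 0.18, 0 → R0 = 0.95
x·lx·mx: 0, 0, 0.78, 1.14, 0.72, 0 → Σ = 2.64
T = 2.64 / 0.95 = 2.778947… → 2.78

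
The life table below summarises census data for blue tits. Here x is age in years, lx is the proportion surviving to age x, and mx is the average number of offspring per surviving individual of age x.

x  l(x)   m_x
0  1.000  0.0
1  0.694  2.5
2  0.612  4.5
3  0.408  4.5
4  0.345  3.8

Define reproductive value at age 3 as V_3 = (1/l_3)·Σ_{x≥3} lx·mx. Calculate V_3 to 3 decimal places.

7.713

lx·mx for x ≥ 3: 1.836, 1.311 → sum = 3.147
V_3 = 3.147 / l_3 = 3.147 / 0.408 = 7.713235… → 7.713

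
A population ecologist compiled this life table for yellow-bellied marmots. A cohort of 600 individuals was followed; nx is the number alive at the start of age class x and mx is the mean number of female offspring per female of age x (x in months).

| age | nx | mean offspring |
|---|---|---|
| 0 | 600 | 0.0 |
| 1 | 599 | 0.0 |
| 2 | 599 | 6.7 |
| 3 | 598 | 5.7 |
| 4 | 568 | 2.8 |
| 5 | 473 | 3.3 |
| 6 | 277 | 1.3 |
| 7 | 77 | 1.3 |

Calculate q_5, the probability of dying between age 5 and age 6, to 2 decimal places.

lx = nx/n0 = nx/600: 1, 0.99833…, 0.99833…, 0.99667…, 0.94667…, 0.78833…, 0.46167…, 0.12833…
q_5 = (l_5 − l_6) / l_5 = (0.788333… − 0.461667…) / 0.788333…
     = 0.326667… / 0.788333… = 0.414376… → 0.41

0.41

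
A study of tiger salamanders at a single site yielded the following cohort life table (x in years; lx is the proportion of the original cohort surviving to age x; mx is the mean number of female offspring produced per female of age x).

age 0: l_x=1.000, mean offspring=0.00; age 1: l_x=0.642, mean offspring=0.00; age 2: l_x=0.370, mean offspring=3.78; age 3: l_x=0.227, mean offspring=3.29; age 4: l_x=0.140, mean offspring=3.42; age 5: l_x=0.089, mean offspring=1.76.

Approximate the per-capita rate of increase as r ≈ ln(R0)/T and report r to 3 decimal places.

R0 = Σ lx·mx = 0 + 0 + 1.3986 + 0.74683 + 0.4788 + 0.15664 = 2.78087
Σ x·lx·mx = 7.73609; T = 7.73609/2.78087 = 2.7819…
r ≈ ln(R0)/T = ln(2.78087)/2.7819… = 0.36765… → 0.368

0.368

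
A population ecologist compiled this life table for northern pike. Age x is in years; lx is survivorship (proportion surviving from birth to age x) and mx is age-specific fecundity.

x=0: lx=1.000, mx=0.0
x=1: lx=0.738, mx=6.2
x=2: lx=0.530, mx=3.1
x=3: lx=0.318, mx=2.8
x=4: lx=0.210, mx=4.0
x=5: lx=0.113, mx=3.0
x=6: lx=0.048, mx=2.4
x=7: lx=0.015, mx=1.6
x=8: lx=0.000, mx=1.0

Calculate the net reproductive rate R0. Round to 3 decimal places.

lx·mx by age: 0, 4.5756, 1.643, 0.8904, 0.84, 0.339, 0.1152, 0.024, 0
R0 = Σ lx·mx = 8.4272 → 8.427

8.427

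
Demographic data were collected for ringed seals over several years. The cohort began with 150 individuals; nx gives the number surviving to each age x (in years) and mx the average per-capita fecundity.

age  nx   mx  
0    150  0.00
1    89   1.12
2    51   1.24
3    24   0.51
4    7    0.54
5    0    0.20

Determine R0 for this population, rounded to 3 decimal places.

lx = nx/n0 = nx/150: 1, 0.59333…, 0.34, 0.16, 0.04667…, 0
lx·mx by age: 0, 0.664533…, 0.4216, 0.0816, 0.0252…, 0
R0 = Σ lx·mx = 1.192933… → 1.193

1.193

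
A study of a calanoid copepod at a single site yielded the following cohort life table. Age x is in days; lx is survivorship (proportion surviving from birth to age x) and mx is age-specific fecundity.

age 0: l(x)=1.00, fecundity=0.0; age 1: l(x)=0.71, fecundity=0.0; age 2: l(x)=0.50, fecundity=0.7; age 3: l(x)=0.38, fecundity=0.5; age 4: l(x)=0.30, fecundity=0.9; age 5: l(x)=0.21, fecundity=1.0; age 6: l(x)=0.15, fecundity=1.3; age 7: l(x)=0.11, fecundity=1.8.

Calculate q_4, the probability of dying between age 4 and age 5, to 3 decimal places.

q_4 = (l_4 − l_5) / l_4 = (0.3 − 0.21) / 0.3
     = 0.09 / 0.3 = 0.3 → 0.300

0.300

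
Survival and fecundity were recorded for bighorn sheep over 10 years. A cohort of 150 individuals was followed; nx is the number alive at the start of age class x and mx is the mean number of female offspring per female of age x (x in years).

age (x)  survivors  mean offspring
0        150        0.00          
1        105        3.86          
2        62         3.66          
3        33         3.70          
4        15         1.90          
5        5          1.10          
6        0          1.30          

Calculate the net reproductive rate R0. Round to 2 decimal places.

lx = nx/n0 = nx/150: 1, 0.7, 0.41333…, 0.22, 0.1, 0.03333…, 0
lx·mx by age: 0, 2.702, 1.5128…, 0.814, 0.19, 0.036667…, 0
R0 = Σ lx·mx = 5.255467… → 5.26

5.26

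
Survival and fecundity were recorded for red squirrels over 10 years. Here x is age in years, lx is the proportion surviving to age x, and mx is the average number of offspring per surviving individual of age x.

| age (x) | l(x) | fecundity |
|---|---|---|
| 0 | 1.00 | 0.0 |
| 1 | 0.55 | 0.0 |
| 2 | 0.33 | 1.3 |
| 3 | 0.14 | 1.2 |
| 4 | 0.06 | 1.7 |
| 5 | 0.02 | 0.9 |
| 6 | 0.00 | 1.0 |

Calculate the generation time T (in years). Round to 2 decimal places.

2.59

lx·mx: 0, 0, 0.429, 0.168, 0.102, 0.018, 0 → R0 = 0.717
x·lx·mx: 0, 0, 0.858, 0.504, 0.408, 0.09, 0 → Σ = 1.86
T = 1.86 / 0.717 = 2.594142… → 2.59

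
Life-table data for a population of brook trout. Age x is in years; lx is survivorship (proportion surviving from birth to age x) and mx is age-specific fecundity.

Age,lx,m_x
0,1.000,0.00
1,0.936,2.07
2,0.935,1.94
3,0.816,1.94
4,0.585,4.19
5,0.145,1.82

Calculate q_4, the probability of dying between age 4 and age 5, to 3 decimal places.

q_4 = (l_4 − l_5) / l_4 = (0.585 − 0.145) / 0.585
     = 0.44 / 0.585 = 0.752137… → 0.752

0.752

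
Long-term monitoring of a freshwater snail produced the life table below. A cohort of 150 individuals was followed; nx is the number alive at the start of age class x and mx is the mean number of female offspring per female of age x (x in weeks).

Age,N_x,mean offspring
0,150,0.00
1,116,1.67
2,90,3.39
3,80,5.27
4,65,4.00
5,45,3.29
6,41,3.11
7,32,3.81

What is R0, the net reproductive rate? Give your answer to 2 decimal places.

10.52

lx = nx/n0 = nx/150: 1, 0.77333…, 0.6, 0.53333…, 0.43333…, 0.3, 0.27333…, 0.21333…
lx·mx by age: 0, 1.291467…, 2.034, 2.810667…, 1.733333…, 0.987, 0.850067…, 0.8128…
R0 = Σ lx·mx = 10.519333… → 10.52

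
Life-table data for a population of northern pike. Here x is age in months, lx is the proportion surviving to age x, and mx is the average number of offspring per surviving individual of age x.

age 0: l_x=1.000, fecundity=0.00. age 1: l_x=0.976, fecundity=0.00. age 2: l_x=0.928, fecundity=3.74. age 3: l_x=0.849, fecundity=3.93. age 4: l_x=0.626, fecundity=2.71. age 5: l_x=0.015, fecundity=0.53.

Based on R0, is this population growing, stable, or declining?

R0 = Σ lx·mx = 0 + 0 + 3.47072 + 3.33657 + 1.69646 + 0.00795 = 8.5117
R0 > 1, so the population is growing.

growing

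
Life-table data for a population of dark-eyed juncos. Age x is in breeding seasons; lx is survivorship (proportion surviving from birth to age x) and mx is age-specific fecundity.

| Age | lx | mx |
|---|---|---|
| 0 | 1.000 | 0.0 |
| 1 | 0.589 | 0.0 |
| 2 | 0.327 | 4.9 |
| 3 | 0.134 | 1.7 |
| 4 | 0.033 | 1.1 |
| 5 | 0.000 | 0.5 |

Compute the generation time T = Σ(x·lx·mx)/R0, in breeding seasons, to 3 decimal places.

2.161

lx·mx: 0, 0, 1.6023, 0.2278, 0.0363, 0 → R0 = 1.8664
x·lx·mx: 0, 0, 3.2046, 0.6834, 0.1452, 0 → Σ = 4.0332
T = 4.0332 / 1.8664 = 2.160952… → 2.161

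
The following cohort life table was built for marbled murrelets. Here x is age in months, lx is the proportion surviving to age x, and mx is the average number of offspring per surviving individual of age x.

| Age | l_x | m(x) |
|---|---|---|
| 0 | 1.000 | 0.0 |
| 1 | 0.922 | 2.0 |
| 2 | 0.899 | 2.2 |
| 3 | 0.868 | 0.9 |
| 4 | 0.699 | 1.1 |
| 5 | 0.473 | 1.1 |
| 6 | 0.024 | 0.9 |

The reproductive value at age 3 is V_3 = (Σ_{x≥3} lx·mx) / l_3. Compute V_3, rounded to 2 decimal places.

lx·mx for x ≥ 3: 0.7812, 0.7689, 0.5203, 0.0216 → sum = 2.092
V_3 = 2.092 / l_3 = 2.092 / 0.868 = 2.410138… → 2.41

2.41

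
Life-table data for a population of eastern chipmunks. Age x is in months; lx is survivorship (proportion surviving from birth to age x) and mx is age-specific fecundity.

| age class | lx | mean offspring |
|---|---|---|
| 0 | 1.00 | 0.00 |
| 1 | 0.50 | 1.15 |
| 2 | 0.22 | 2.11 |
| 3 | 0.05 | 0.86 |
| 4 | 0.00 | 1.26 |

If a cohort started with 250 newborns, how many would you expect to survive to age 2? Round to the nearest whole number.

Expected survivors = N0 · l_2 = 250 × 0.22 = 55 → 55

55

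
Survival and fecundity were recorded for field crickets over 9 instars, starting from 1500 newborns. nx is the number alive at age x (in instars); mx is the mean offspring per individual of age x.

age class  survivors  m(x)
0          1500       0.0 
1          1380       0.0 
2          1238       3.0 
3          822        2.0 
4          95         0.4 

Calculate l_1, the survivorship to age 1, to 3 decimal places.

l_1 = n_1/n_0 = 1380/1500 = 0.92 → 0.920

0.920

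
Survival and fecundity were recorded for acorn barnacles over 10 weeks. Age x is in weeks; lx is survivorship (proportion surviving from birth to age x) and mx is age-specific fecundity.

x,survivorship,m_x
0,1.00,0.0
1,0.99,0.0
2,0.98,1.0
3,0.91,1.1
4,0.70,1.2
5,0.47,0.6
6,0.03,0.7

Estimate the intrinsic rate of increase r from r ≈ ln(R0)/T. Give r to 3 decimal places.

R0 = Σ lx·mx = 0 + 0 + 0.98 + 1.001 + 0.84 + 0.282 + 0.021 = 3.124
Σ x·lx·mx = 9.859; T = 9.859/3.124 = 3.15589…
r ≈ ln(R0)/T = ln(3.124)/3.15589… = 0.36095… → 0.361

0.361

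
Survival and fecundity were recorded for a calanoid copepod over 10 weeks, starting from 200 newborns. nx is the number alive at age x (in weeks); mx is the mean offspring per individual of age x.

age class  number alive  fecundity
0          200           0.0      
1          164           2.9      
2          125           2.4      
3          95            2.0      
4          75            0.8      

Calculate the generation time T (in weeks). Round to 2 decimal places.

lx = nx/n0 = nx/200: 1, 0.82, 0.625, 0.475, 0.375
lx·mx: 0, 2.378, 1.5, 0.95, 0.3 → R0 = 5.128
x·lx·mx: 0, 2.378, 3, 2.85, 1.2 → Σ = 9.428
T = 9.428 / 5.128 = 1.838534… → 1.84

1.84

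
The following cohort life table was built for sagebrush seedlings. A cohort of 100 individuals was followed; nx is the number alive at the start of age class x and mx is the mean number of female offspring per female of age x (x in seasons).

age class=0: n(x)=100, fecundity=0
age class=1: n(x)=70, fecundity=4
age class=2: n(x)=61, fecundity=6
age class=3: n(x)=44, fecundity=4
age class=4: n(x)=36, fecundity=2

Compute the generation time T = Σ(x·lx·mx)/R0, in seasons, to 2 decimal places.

2.04

lx = nx/n0 = nx/100: 1, 0.7, 0.61, 0.44, 0.36
lx·mx: 0, 2.8, 3.66, 1.76, 0.72 → R0 = 8.94
x·lx·mx: 0, 2.8, 7.32, 5.28, 2.88 → Σ = 18.28
T = 18.28 / 8.94 = 2.044743… → 2.04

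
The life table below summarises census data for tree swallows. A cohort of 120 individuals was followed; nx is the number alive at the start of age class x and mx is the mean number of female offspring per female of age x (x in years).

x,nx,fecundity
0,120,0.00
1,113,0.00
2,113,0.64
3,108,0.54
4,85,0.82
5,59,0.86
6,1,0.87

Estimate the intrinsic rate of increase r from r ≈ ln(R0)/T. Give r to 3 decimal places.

0.218

lx = nx/n0 = nx/120: 1, 0.94167…, 0.94167…, 0.9, 0.70833…, 0.49167…, 0.00833…
R0 = Σ lx·mx = 0 + 0 + 0.60267… + 0.486 + 0.58083… + 0.42283… + 0.00725… = 2.099583…
Σ x·lx·mx = 7.144333…; T = 7.144333…/2.099583… = 3.40274…
r ≈ ln(R0)/T = ln(2.099583…)/3.40274… = 0.21798… → 0.218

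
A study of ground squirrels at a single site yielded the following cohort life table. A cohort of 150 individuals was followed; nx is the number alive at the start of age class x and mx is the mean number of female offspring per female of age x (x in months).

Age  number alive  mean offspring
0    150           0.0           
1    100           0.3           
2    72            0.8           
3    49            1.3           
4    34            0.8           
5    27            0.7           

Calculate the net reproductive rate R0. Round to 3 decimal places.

lx = nx/n0 = nx/150: 1, 0.66667…, 0.48, 0.32667…, 0.22667…, 0.18
lx·mx by age: 0, 0.2…, 0.384, 0.424667…, 0.181333…, 0.126
R0 = Σ lx·mx = 1.316… → 1.316

1.316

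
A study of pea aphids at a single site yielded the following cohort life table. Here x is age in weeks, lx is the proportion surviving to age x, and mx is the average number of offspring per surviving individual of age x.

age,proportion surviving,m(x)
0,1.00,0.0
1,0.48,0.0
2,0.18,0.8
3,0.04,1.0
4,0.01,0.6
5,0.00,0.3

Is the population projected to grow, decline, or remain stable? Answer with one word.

R0 = Σ lx·mx = 0 + 0 + 0.144 + 0.04 + 0.006 + 0 = 0.19
R0 < 1, so the population is declining.

declining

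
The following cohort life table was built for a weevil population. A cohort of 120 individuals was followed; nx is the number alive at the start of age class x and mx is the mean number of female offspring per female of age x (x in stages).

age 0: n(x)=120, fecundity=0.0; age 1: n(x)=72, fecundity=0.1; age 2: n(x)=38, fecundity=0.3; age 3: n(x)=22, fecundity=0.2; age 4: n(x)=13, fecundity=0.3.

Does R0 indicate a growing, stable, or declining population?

declining

lx = nx/n0 = nx/120: 1, 0.6, 0.31667…, 0.18333…, 0.10833…
R0 = Σ lx·mx = 0 + 0.06 + 0.095… + 0.036667… + 0.0325… = 0.224167…
R0 < 1, so the population is declining.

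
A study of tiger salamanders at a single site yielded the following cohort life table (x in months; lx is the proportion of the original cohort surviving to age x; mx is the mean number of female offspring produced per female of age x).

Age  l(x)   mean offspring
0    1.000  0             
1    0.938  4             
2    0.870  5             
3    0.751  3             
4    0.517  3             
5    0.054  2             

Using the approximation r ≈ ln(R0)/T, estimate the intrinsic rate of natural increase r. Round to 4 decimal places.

1.1507

R0 = Σ lx·mx = 0 + 3.752 + 4.35 + 2.253 + 1.551 + 0.108 = 12.014
Σ x·lx·mx = 25.955; T = 25.955/12.014 = 2.1604…
r ≈ ln(R0)/T = ln(12.014)/2.1604… = 1.150748… → 1.1507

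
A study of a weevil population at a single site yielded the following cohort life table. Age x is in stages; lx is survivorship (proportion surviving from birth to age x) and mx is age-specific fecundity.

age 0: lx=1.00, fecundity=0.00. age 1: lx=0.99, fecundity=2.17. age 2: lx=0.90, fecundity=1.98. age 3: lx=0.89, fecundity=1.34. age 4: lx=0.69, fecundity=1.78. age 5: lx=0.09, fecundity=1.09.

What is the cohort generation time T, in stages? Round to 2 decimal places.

2.28

lx·mx: 0, 2.1483, 1.782, 1.1926, 1.2282, 0.0981 → R0 = 6.4492
x·lx·mx: 0, 2.1483, 3.564, 3.5778, 4.9128, 0.4905 → Σ = 14.6934
T = 14.6934 / 6.4492 = 2.278329… → 2.28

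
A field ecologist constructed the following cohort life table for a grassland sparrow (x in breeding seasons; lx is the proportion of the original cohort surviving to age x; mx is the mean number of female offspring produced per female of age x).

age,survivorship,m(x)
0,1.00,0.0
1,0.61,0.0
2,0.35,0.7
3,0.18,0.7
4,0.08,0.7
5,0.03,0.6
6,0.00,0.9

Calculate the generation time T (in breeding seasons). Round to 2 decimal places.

lx·mx: 0, 0, 0.245, 0.126, 0.056, 0.018, 0 → R0 = 0.445
x·lx·mx: 0, 0, 0.49, 0.378, 0.224, 0.09, 0 → Σ = 1.182
T = 1.182 / 0.445 = 2.65618… → 2.66

2.66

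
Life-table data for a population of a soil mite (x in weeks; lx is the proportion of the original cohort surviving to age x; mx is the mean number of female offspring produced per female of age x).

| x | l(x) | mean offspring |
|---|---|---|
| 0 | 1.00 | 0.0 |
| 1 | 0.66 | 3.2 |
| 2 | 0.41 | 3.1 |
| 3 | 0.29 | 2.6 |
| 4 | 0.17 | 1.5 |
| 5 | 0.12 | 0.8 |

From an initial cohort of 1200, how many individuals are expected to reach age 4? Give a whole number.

204

Expected survivors = N0 · l_4 = 1200 × 0.17 = 204 → 204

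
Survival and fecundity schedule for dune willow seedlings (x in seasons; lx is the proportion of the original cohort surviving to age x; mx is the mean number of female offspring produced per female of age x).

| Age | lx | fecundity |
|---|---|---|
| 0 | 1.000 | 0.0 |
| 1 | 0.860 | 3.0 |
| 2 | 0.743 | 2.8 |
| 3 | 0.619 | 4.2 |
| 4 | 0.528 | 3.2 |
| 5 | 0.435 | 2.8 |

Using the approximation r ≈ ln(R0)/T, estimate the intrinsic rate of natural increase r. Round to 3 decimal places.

0.861

R0 = Σ lx·mx = 0 + 2.58 + 2.0804 + 2.5998 + 1.6896 + 1.218 = 10.1678
Σ x·lx·mx = 27.3886; T = 27.3886/10.1678 = 2.69366…
r ≈ ln(R0)/T = ln(10.1678)/2.69366… = 0.86099… → 0.861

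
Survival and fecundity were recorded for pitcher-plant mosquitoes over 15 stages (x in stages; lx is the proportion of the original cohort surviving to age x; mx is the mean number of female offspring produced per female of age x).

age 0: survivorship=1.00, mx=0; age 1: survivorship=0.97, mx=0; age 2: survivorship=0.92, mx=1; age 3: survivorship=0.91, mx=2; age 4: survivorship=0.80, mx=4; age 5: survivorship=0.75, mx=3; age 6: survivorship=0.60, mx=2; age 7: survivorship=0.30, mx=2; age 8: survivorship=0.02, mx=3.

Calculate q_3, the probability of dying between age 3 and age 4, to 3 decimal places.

0.121

q_3 = (l_3 − l_4) / l_3 = (0.91 − 0.8) / 0.91
     = 0.11 / 0.91 = 0.120879… → 0.121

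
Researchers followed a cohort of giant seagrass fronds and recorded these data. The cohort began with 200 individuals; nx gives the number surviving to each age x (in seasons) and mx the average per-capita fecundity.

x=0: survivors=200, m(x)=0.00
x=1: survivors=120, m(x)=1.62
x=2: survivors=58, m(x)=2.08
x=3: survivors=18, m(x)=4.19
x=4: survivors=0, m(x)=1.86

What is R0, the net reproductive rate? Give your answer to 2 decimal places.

1.95

lx = nx/n0 = nx/200: 1, 0.6, 0.29, 0.09, 0
lx·mx by age: 0, 0.972, 0.6032, 0.3771, 0
R0 = Σ lx·mx = 1.9523 → 1.95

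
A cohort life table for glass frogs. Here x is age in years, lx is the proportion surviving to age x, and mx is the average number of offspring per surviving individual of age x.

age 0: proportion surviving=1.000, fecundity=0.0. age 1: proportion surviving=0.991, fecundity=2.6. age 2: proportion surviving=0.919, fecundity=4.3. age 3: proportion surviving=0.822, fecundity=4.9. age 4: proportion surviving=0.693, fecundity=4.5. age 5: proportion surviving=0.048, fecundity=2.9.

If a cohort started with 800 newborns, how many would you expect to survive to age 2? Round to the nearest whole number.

Expected survivors = N0 · l_2 = 800 × 0.919 = 735.2 → 735

735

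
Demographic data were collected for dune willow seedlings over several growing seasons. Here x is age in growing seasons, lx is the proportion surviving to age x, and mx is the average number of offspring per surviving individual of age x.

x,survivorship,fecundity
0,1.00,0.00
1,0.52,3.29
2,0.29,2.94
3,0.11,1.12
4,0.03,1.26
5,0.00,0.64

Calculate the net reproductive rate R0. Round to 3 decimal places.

lx·mx by age: 0, 1.7108, 0.8526, 0.1232, 0.0378, 0
R0 = Σ lx·mx = 2.7244 → 2.724

2.724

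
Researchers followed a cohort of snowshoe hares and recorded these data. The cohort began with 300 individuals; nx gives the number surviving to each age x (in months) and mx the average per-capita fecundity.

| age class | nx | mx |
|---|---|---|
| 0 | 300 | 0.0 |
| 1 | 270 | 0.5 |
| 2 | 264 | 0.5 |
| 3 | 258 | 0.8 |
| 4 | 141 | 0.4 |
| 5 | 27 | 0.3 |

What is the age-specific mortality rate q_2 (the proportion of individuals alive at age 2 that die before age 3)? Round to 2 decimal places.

lx = nx/n0 = nx/300: 1, 0.9, 0.88, 0.86, 0.47, 0.09
q_2 = (l_2 − l_3) / l_2 = (0.88 − 0.86) / 0.88
     = 0.02 / 0.88 = 0.022727… → 0.02

0.02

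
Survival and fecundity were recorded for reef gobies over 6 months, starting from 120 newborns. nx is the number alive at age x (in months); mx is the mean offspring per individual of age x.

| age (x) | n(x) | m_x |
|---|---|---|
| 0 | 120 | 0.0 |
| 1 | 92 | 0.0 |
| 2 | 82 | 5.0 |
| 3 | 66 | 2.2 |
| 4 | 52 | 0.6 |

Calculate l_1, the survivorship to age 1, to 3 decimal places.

0.767

l_1 = n_1/n_0 = 92/120 = 0.766667… → 0.767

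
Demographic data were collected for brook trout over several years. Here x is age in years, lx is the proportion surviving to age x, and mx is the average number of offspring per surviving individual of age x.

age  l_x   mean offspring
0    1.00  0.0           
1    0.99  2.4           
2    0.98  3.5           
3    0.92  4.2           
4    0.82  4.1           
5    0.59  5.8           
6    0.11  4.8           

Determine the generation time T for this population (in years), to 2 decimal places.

3.21

lx·mx: 0, 2.376, 3.43, 3.864, 3.362, 3.422, 0.528 → R0 = 16.982
x·lx·mx: 0, 2.376, 6.86, 11.592, 13.448, 17.11, 3.168 → Σ = 54.554
T = 54.554 / 16.982 = 3.21246… → 3.21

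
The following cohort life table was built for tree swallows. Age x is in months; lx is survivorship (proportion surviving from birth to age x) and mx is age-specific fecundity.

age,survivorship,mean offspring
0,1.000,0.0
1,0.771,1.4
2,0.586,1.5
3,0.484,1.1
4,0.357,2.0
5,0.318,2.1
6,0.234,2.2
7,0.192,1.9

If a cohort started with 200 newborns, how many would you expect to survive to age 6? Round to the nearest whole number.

Expected survivors = N0 · l_6 = 200 × 0.234 = 46.8 → 47

47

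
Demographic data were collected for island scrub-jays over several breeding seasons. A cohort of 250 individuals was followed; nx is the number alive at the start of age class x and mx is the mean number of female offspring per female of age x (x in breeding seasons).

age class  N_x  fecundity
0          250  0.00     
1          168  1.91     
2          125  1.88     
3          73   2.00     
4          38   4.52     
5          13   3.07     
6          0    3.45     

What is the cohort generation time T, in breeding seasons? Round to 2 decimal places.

2.32

lx = nx/n0 = nx/250: 1, 0.672, 0.5, 0.292, 0.152, 0.052, 0
lx·mx: 0, 1.28352, 0.94, 0.584, 0.68704, 0.15964, 0 → R0 = 3.6542
x·lx·mx: 0, 1.28352, 1.88, 1.752, 2.74816, 0.7982, 0 → Σ = 8.46188
T = 8.46188 / 3.6542 = 2.315659… → 2.32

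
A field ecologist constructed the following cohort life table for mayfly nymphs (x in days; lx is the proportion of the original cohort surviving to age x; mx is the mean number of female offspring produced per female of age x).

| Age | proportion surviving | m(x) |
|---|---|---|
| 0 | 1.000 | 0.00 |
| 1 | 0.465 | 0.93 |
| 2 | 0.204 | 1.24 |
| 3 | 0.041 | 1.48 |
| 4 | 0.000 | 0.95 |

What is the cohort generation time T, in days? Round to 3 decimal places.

1.502

lx·mx: 0, 0.43245, 0.25296, 0.06068, 0 → R0 = 0.74609
x·lx·mx: 0, 0.43245, 0.50592, 0.18204, 0 → Σ = 1.12041
T = 1.12041 / 0.74609 = 1.501709… → 1.502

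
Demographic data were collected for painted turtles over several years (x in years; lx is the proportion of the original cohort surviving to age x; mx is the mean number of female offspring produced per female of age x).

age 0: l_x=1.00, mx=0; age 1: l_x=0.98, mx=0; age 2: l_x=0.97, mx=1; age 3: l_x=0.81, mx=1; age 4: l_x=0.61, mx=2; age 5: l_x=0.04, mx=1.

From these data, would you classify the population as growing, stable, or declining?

growing

R0 = Σ lx·mx = 0 + 0 + 0.97 + 0.81 + 1.22 + 0.04 = 3.04
R0 > 1, so the population is growing.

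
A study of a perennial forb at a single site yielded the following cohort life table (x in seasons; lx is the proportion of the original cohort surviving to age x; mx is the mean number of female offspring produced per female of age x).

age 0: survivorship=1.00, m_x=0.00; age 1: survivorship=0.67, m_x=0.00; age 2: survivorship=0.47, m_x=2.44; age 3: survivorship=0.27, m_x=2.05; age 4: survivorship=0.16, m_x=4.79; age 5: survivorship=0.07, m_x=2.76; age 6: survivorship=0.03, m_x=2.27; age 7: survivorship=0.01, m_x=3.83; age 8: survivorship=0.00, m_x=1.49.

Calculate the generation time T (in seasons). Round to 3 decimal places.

3.131

lx·mx: 0, 0, 1.1468, 0.5535, 0.7664, 0.1932, 0.0681, 0.0383, 0 → R0 = 2.7663
x·lx·mx: 0, 0, 2.2936, 1.6605, 3.0656, 0.966, 0.4086, 0.2681, 0 → Σ = 8.6624
T = 8.6624 / 2.7663 = 3.131403… → 3.131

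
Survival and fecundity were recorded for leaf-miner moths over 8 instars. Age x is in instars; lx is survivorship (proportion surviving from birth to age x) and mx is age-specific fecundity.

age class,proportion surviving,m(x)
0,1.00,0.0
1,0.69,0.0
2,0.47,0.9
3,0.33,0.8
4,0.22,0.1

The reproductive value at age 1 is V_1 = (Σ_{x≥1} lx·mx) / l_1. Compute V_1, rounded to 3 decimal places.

lx·mx for x ≥ 1: 0, 0.423, 0.264, 0.022 → sum = 0.709
V_1 = 0.709 / l_1 = 0.709 / 0.69 = 1.027536… → 1.028

1.028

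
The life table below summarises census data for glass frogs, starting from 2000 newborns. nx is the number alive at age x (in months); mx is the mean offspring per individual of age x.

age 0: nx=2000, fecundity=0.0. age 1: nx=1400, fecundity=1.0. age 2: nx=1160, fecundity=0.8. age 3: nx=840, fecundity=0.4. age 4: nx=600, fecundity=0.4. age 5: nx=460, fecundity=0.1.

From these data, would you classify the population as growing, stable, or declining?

growing

lx = nx/n0 = nx/2000: 1, 0.7, 0.58, 0.42, 0.3, 0.23
R0 = Σ lx·mx = 0 + 0.7 + 0.464 + 0.168 + 0.12 + 0.023 = 1.475
R0 > 1, so the population is growing.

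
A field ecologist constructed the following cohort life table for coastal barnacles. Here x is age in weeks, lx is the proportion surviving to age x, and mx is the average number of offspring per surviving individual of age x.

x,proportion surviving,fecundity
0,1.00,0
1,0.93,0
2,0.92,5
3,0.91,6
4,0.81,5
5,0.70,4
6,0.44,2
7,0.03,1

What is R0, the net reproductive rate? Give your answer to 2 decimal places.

lx·mx by age: 0, 0, 4.6, 5.46, 4.05, 2.8, 0.88, 0.03
R0 = Σ lx·mx = 17.82 → 17.82

17.82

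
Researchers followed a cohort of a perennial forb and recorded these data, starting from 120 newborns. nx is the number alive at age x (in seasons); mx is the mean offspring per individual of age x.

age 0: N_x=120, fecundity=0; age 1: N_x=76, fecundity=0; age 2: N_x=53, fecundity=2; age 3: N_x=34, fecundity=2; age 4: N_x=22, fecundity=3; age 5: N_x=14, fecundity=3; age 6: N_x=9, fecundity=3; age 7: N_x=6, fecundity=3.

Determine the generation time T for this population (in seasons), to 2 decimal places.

lx = nx/n0 = nx/120: 1, 0.63333…, 0.44167…, 0.28333…, 0.18333…, 0.11667…, 0.075, 0.05
lx·mx: 0, 0, 0.883333…, 0.566667…, 0.55…, 0.35…, 0.225, 0.15 → R0 = 2.725…
x·lx·mx: 0, 0, 1.766667…, 1.7…, 2.2…, 1.75…, 1.35, 1.05 → Σ = 9.816667…
T = 9.816667… / 2.725… = 3.602446… → 3.60

3.60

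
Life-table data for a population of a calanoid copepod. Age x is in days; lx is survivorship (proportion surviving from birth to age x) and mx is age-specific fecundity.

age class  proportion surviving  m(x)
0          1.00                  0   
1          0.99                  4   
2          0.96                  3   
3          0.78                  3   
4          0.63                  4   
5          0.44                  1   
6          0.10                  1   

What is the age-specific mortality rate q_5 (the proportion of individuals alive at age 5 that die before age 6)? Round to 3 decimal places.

0.773

q_5 = (l_5 − l_6) / l_5 = (0.44 − 0.1) / 0.44
     = 0.34 / 0.44 = 0.772727… → 0.773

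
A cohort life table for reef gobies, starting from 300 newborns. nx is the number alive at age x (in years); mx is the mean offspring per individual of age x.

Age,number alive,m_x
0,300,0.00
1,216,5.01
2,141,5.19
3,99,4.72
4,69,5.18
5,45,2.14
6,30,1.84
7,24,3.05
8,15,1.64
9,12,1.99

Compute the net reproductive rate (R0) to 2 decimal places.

lx = nx/n0 = nx/300: 1, 0.72, 0.47, 0.33, 0.23, 0.15, 0.1, 0.08, 0.05, 0.04
lx·mx by age: 0, 3.6072, 2.4393, 1.5576, 1.1914, 0.321, 0.184, 0.244, 0.082, 0.0796
R0 = Σ lx·mx = 9.7061 → 9.71

9.71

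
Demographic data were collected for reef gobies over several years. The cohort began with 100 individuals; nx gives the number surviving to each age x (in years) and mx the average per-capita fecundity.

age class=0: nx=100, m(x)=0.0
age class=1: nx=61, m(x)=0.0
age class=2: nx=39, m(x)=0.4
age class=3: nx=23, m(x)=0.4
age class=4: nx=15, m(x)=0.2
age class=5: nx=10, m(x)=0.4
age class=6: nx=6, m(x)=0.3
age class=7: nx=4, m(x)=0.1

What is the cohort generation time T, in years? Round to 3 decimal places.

3.071

lx = nx/n0 = nx/100: 1, 0.61, 0.39, 0.23, 0.15, 0.1, 0.06, 0.04
lx·mx: 0, 0, 0.156, 0.092, 0.03, 0.04, 0.018, 0.004 → R0 = 0.34
x·lx·mx: 0, 0, 0.312, 0.276, 0.12, 0.2, 0.108, 0.028 → Σ = 1.044
T = 1.044 / 0.34 = 3.070588… → 3.071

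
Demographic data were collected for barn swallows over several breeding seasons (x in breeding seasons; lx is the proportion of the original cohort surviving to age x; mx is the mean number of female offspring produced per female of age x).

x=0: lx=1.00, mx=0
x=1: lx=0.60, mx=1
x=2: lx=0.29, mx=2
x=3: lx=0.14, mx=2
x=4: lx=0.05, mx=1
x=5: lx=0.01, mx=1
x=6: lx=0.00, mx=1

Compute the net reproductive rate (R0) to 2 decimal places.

1.52

lx·mx by age: 0, 0.6, 0.58, 0.28, 0.05, 0.01, 0
R0 = Σ lx·mx = 1.52 → 1.52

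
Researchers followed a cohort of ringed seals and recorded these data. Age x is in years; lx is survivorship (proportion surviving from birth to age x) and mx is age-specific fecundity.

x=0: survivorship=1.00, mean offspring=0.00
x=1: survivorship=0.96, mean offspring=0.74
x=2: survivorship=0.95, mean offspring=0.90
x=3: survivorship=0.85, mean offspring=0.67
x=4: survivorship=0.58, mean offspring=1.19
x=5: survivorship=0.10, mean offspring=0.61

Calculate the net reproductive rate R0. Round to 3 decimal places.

2.886

lx·mx by age: 0, 0.7104, 0.855, 0.5695, 0.6902, 0.061
R0 = Σ lx·mx = 2.8861 → 2.886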